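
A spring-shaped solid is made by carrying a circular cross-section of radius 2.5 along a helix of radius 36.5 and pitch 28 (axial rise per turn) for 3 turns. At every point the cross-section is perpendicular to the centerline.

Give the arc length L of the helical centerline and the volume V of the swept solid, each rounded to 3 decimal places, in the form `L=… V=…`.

2πR = 2π·36.5 = 229.336264
per-turn = √(229.336264² + 28²) = √(52595.1219 + 784) = √53379.1219 = 231.039221
L = 3 × 231.039221 = 693.117664
V = π·2.5² × L = 19.634954 × 693.117664 = 13609.333516

L=693.118 V=13609.334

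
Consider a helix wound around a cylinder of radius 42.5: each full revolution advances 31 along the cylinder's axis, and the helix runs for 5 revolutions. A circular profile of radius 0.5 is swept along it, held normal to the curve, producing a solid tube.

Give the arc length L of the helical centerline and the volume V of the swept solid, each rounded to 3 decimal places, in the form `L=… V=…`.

L=1344.144 V=1055.688

2πR = 2π·42.5 = 267.035376
per-turn = √(267.035376² + 31²) = √(71307.8918 + 961) = √72268.8918 = 268.828741
L = 5 × 268.828741 = 1344.143703
V = π·0.5² × L = 0.785398 × 1344.143703 = 1055.687996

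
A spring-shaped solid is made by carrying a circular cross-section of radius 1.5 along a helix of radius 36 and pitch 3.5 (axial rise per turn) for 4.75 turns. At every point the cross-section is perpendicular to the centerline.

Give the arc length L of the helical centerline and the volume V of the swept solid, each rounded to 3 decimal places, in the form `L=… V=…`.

L=1074.553 V=7595.570

2πR = 2π·36 = 226.194671
per-turn = √(226.194671² + 3.5²) = √(51164.0292 + 12.25) = √51176.2792 = 226.221748
L = 4.75 × 226.221748 = 1074.553302
V = π·1.5² × L = 7.068583 × 1074.553302 = 7595.569712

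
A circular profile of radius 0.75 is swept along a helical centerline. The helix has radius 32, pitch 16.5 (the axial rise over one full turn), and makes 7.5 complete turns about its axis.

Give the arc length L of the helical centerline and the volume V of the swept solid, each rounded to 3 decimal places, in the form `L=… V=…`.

L=1513.034 V=2673.751

2πR = 2π·32 = 201.061930
per-turn = √(201.061930² + 16.5²) = √(40425.8996 + 272.25) = √40698.1496 = 201.737824
L = 7.5 × 201.737824 = 1513.033680
V = π·0.75² × L = 1.767146 × 1513.033680 = 2673.751215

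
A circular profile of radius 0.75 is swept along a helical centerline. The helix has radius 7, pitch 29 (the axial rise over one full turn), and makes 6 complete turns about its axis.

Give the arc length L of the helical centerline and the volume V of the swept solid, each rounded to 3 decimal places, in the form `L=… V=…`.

2πR = 2π·7 = 43.982297
per-turn = √(43.982297² + 29²) = √(1934.4425 + 841) = √2775.4425 = 52.682468
L = 6 × 52.682468 = 316.094810
V = π·0.75² × L = 1.767146 × 316.094810 = 558.585637

L=316.095 V=558.586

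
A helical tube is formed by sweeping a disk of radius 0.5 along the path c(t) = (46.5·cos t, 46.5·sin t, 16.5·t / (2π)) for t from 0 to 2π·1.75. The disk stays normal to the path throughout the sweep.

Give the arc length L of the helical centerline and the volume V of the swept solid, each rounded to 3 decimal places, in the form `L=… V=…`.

L=512.109 V=402.209

2πR = 2π·46.5 = 292.168117
per-turn = √(292.168117² + 16.5²) = √(85362.2085 + 272.25) = √85634.4585 = 292.633659
L = 1.75 × 292.633659 = 512.108904
V = π·0.5² × L = 0.785398 × 512.108904 = 402.209392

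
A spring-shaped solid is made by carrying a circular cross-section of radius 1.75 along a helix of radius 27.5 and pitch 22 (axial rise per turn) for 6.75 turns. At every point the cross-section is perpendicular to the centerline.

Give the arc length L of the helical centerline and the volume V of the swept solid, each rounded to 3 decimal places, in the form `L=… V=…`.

L=1175.732 V=11311.868

2πR = 2π·27.5 = 172.787596
per-turn = √(172.787596² + 22²) = √(29855.5533 + 484) = √30339.5533 = 174.182529
L = 6.75 × 174.182529 = 1175.732069
V = π·1.75² × L = 9.621128 × 1175.732069 = 11311.868143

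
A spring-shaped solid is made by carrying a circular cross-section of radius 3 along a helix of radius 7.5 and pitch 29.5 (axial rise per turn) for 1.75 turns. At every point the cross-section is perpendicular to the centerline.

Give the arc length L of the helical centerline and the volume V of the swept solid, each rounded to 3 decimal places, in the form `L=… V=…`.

L=97.293 V=2750.893

2πR = 2π·7.5 = 47.123890
per-turn = √(47.123890² + 29.5²) = √(2220.6610 + 870.25) = √3090.9110 = 55.595962
L = 1.75 × 55.595962 = 97.292933
V = π·3² × L = 28.274334 × 97.292933 = 2750.892886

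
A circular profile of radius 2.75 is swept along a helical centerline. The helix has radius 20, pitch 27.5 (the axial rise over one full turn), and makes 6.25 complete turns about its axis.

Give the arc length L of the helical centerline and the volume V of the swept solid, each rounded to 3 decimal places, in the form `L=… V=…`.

2πR = 2π·20 = 125.663706
per-turn = √(125.663706² + 27.5²) = √(15791.3670 + 756.25) = √16547.6170 = 128.637541
L = 6.25 × 128.637541 = 803.984633
V = π·2.75² × L = 23.758294 × 803.984633 = 19101.303647

L=803.985 V=19101.304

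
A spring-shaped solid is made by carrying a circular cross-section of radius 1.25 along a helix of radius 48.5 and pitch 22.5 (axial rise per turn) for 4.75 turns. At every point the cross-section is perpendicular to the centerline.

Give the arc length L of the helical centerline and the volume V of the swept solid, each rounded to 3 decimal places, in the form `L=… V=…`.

2πR = 2π·48.5 = 304.734487
per-turn = √(304.734487² + 22.5²) = √(92863.1078 + 506.25) = √93369.3578 = 305.564000
L = 4.75 × 305.564000 = 1451.428998
V = π·1.25² × L = 4.908739 × 1451.428998 = 7124.685432

L=1451.429 V=7124.685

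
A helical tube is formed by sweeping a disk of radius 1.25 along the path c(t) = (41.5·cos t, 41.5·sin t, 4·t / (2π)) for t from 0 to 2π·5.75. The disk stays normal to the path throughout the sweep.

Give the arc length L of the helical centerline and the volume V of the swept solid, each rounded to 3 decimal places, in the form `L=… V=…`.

2πR = 2π·41.5 = 260.752190
per-turn = √(260.752190² + 4²) = √(67991.7047 + 16) = √68007.7047 = 260.782869
L = 5.75 × 260.782869 = 1499.501496
V = π·1.25² × L = 4.908739 × 1499.501496 = 7360.660757

L=1499.501 V=7360.661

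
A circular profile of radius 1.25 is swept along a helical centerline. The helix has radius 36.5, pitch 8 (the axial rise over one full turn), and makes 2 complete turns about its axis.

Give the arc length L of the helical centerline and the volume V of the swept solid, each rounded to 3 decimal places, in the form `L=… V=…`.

2πR = 2π·36.5 = 229.336264
per-turn = √(229.336264² + 8²) = √(52595.1219 + 64) = √52659.1219 = 229.475754
L = 2 × 229.475754 = 458.951509
V = π·1.25² × L = 4.908739 × 458.951509 = 2252.872951

L=458.952 V=2252.873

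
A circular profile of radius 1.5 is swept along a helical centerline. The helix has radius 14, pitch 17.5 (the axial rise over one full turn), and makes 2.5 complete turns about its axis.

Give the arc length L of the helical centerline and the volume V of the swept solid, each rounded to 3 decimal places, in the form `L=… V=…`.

L=224.221 V=1584.926

2πR = 2π·14 = 87.964594
per-turn = √(87.964594² + 17.5²) = √(7737.7699 + 306.25) = √8044.0199 = 89.688460
L = 2.5 × 89.688460 = 224.221150
V = π·1.5² × L = 7.068583 × 224.221150 = 1584.925914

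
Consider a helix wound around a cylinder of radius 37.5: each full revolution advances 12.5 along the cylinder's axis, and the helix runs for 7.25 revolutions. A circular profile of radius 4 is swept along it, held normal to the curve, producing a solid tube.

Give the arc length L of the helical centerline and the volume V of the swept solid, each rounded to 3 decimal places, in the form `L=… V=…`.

2πR = 2π·37.5 = 235.619449
per-turn = √(235.619449² + 12.5²) = √(55516.5248 + 156.25) = √55672.7748 = 235.950789
L = 7.25 × 235.950789 = 1710.643219
V = π·4² × L = 50.265482 × 1710.643219 = 85986.306722

L=1710.643 V=85986.307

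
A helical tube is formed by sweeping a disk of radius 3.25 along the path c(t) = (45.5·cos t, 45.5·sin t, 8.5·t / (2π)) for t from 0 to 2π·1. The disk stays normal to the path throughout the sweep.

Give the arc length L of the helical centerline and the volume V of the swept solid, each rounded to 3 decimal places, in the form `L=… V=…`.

L=286.011 V=9490.733

2πR = 2π·45.5 = 285.884931
per-turn = √(285.884931² + 8.5²) = √(81730.1940 + 72.25) = √81802.4440 = 286.011266
L = 1 × 286.011266 = 286.011266
V = π·3.25² × L = 33.183072 × 286.011266 = 9490.732534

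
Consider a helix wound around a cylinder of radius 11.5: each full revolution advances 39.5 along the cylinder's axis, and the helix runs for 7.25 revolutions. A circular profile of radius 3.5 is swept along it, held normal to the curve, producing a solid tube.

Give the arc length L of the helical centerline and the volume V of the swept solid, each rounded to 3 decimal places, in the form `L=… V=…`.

L=597.026 V=22976.269

2πR = 2π·11.5 = 72.256631
per-turn = √(72.256631² + 39.5²) = √(5221.0207 + 1560.25) = √6781.2707 = 82.348471
L = 7.25 × 82.348471 = 597.026417
V = π·3.5² × L = 38.484510 × 597.026417 = 22976.269121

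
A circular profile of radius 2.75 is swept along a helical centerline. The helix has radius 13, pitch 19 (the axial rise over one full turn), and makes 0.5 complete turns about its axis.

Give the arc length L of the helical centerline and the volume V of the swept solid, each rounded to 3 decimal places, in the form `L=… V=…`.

L=41.931 V=996.210

2πR = 2π·13 = 81.681409
per-turn = √(81.681409² + 19²) = √(6671.8526 + 361) = √7032.8526 = 83.862105
L = 0.5 × 83.862105 = 41.931052
V = π·2.75² × L = 23.758294 × 41.931052 = 996.210286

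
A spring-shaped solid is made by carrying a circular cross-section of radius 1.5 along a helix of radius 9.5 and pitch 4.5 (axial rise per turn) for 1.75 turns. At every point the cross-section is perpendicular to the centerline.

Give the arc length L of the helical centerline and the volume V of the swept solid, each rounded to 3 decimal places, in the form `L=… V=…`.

L=104.754 V=740.465

2πR = 2π·9.5 = 59.690260
per-turn = √(59.690260² + 4.5²) = √(3562.9272 + 20.25) = √3583.1772 = 59.859646
L = 1.75 × 59.859646 = 104.754380
V = π·1.5² × L = 7.068583 × 104.754380 = 740.465079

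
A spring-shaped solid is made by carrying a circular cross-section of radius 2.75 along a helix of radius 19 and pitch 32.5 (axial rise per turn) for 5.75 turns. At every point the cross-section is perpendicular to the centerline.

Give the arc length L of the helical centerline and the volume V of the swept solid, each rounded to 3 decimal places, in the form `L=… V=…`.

2πR = 2π·19 = 119.380521
per-turn = √(119.380521² + 32.5²) = √(14251.7088 + 1056.25) = √15307.9588 = 123.725336
L = 5.75 × 123.725336 = 711.420682
V = π·2.75² × L = 23.758294 × 711.420682 = 16902.142028

L=711.421 V=16902.142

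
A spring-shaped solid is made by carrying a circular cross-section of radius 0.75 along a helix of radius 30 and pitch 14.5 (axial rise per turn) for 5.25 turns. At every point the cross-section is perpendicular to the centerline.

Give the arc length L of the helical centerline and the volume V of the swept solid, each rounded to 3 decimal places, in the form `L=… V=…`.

L=992.525 V=1753.937

2πR = 2π·30 = 188.495559
per-turn = √(188.495559² + 14.5²) = √(35530.5758 + 210.25) = √35740.8258 = 189.052442
L = 5.25 × 189.052442 = 992.525321
V = π·0.75² × L = 1.767146 × 992.525321 = 1753.937019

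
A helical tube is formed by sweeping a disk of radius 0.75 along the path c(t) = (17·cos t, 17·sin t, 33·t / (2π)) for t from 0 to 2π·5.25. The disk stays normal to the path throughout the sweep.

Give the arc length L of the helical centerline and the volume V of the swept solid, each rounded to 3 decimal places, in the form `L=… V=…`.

2πR = 2π·17 = 106.814150
per-turn = √(106.814150² + 33²) = √(11409.2627 + 1089) = √12498.2627 = 111.795629
L = 5.25 × 111.795629 = 586.927053
V = π·0.75² × L = 1.767146 × 586.927053 = 1037.185716

L=586.927 V=1037.186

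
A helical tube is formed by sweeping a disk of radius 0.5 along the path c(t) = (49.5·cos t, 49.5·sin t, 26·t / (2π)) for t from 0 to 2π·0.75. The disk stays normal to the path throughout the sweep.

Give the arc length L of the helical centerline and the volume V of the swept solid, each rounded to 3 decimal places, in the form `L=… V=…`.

L=234.077 V=183.844

2πR = 2π·49.5 = 311.017673
per-turn = √(311.017673² + 26²) = √(96731.9927 + 676) = √97407.9927 = 312.102536
L = 0.75 × 312.102536 = 234.076902
V = π·0.5² × L = 0.785398 × 234.076902 = 183.843569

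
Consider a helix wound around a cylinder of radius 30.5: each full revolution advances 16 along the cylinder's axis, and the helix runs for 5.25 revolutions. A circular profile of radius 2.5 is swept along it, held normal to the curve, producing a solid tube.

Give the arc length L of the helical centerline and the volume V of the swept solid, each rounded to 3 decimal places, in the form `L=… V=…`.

L=1009.596 V=19823.363

2πR = 2π·30.5 = 191.637152
per-turn = √(191.637152² + 16²) = √(36724.7980 + 256) = √36980.7980 = 192.303921
L = 5.25 × 192.303921 = 1009.595584
V = π·2.5² × L = 19.634954 × 1009.595584 = 19823.362946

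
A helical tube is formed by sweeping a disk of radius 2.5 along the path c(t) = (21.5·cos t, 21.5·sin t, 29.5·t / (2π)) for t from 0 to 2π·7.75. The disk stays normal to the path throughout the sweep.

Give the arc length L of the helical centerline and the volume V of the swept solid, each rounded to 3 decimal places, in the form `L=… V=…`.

2πR = 2π·21.5 = 135.088484
per-turn = √(135.088484² + 29.5²) = √(18248.8985 + 870.25) = √19119.1485 = 138.272009
L = 7.75 × 138.272009 = 1071.608072
V = π·2.5² × L = 19.634954 × 1071.608072 = 21040.975282

L=1071.608 V=21040.975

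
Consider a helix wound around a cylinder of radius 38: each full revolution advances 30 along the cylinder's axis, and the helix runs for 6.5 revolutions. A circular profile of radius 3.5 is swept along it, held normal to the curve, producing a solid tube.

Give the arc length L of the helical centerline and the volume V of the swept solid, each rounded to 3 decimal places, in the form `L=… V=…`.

L=1564.150 V=60195.529

2πR = 2π·38 = 238.761042
per-turn = √(238.761042² + 30²) = √(57006.8350 + 900) = √57906.8350 = 240.638391
L = 6.5 × 240.638391 = 1564.149539
V = π·3.5² × L = 38.484510 × 1564.149539 = 60195.528576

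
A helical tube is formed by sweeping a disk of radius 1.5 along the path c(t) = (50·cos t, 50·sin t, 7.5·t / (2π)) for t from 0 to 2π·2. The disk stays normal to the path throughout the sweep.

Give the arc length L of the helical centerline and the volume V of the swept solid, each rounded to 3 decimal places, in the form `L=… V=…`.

L=628.498 V=4442.587

2πR = 2π·50 = 314.159265
per-turn = √(314.159265² + 7.5²) = √(98696.0440 + 56.25) = √98752.2940 = 314.248777
L = 2 × 314.248777 = 628.497555
V = π·1.5² × L = 7.068583 × 628.497555 = 4442.587425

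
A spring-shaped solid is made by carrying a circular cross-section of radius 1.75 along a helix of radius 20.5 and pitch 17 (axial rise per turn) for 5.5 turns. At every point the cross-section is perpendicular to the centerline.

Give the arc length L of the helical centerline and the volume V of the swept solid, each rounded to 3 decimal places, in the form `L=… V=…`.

2πR = 2π·20.5 = 128.805299
per-turn = √(128.805299² + 17²) = √(16590.8050 + 289) = √16879.8050 = 129.922304
L = 5.5 × 129.922304 = 714.572670
V = π·1.75² × L = 9.621128 × 714.572670 = 6874.994771

L=714.573 V=6874.995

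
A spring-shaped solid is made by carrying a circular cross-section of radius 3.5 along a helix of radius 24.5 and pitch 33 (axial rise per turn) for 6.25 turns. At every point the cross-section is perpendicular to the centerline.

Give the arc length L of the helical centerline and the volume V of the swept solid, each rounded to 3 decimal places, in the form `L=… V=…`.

2πR = 2π·24.5 = 153.938040
per-turn = √(153.938040² + 33²) = √(23696.9202 + 1089) = √24785.9202 = 157.435448
L = 6.25 × 157.435448 = 983.971548
V = π·3.5² × L = 38.484510 × 983.971548 = 37867.662870

L=983.972 V=37867.663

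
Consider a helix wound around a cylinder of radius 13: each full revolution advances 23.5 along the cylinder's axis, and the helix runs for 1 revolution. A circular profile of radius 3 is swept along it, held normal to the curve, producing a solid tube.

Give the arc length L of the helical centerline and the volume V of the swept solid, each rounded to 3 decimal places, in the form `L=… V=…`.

2πR = 2π·13 = 81.681409
per-turn = √(81.681409² + 23.5²) = √(6671.8526 + 552.25) = √7224.1026 = 84.994721
L = 1 × 84.994721 = 84.994721
V = π·3² × L = 28.274334 × 84.994721 = 2403.169116

L=84.995 V=2403.169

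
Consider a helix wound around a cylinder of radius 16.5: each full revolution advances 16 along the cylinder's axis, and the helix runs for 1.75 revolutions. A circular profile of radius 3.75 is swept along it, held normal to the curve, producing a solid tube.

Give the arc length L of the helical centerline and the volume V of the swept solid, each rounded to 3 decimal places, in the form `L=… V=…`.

2πR = 2π·16.5 = 103.672558
per-turn = √(103.672558² + 16²) = √(10747.9992 + 256) = √11003.9992 = 104.899948
L = 1.75 × 104.899948 = 183.574910
V = π·3.75² × L = 44.178647 × 183.574910 = 8110.091084

L=183.575 V=8110.091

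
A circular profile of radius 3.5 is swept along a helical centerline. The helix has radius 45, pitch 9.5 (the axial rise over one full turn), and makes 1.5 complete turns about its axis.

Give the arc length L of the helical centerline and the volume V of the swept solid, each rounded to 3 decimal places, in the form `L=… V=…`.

2πR = 2π·45 = 282.743339
per-turn = √(282.743339² + 9.5²) = √(79943.7956 + 90.25) = √80034.0456 = 282.902891
L = 1.5 × 282.902891 = 424.354336
V = π·3.5² × L = 38.484510 × 424.354336 = 16331.068700

L=424.354 V=16331.069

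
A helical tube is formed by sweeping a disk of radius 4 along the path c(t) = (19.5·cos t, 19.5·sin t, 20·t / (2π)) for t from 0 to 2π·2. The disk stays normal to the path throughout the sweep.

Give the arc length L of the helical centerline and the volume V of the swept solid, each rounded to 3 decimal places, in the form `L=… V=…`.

2πR = 2π·19.5 = 122.522113
per-turn = √(122.522113² + 20²) = √(15011.6683 + 400) = √15411.6683 = 124.143740
L = 2 × 124.143740 = 248.287481
V = π·4² × L = 50.265482 × 248.287481 = 12480.290016

L=248.287 V=12480.290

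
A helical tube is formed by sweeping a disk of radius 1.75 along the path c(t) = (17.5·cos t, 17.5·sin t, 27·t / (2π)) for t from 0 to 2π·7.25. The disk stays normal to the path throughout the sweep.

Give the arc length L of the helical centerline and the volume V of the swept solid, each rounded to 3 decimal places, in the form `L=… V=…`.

2πR = 2π·17.5 = 109.955743
per-turn = √(109.955743² + 27²) = √(12090.2654 + 729) = √12819.2654 = 113.222195
L = 7.25 × 113.222195 = 820.860912
V = π·1.75² × L = 9.621128 × 820.860912 = 7897.607497

L=820.861 V=7897.607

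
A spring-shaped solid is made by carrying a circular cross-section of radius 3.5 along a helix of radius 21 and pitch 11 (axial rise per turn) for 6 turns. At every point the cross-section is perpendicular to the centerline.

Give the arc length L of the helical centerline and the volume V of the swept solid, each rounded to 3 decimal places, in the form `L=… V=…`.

2πR = 2π·21 = 131.946891
per-turn = √(131.946891² + 11²) = √(17409.9822 + 121) = √17530.9822 = 132.404615
L = 6 × 132.404615 = 794.427692
V = π·3.5² × L = 38.484510 × 794.427692 = 30573.160464

L=794.428 V=30573.160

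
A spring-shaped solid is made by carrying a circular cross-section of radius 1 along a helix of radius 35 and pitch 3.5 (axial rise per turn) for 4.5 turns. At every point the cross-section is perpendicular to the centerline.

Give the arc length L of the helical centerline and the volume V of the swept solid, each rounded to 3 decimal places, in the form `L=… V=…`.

L=989.727 V=3109.319

2πR = 2π·35 = 219.911486
per-turn = √(219.911486² + 3.5²) = √(48361.0616 + 12.25) = √48373.3116 = 219.939336
L = 4.5 × 219.939336 = 989.727012
V = π·1² × L = 3.141593 × 989.727012 = 3109.319111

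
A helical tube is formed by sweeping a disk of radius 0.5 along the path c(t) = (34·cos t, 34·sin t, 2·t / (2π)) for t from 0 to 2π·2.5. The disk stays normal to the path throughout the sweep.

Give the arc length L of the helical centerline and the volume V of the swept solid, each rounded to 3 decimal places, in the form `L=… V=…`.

L=534.094 V=419.477

2πR = 2π·34 = 213.628300
per-turn = √(213.628300² + 2²) = √(45637.0508 + 4) = √45641.0508 = 213.637662
L = 2.5 × 213.637662 = 534.094156
V = π·0.5² × L = 0.785398 × 534.094156 = 419.476569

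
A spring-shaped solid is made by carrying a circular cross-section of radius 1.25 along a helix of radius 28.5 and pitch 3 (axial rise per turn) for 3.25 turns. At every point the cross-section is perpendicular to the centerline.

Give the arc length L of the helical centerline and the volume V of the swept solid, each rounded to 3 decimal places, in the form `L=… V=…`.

L=582.062 V=2857.189

2πR = 2π·28.5 = 179.070781
per-turn = √(179.070781² + 3²) = √(32066.3447 + 9) = √32075.3447 = 179.095909
L = 3.25 × 179.095909 = 582.061705
V = π·1.25² × L = 4.908739 × 582.061705 = 2857.188713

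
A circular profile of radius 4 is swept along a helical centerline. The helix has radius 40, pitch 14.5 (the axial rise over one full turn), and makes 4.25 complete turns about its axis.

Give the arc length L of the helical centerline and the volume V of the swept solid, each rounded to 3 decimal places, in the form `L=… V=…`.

L=1069.918 V=53779.930

2πR = 2π·40 = 251.327412
per-turn = √(251.327412² + 14.5²) = √(63165.4682 + 210.25) = √63375.7182 = 251.745344
L = 4.25 × 251.745344 = 1069.917712
V = π·4² × L = 50.265482 × 1069.917712 = 53779.929959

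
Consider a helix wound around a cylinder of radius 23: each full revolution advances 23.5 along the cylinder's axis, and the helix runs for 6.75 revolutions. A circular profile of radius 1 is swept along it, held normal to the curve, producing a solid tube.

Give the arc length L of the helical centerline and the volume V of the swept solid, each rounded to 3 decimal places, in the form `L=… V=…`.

L=988.278 V=3104.766

2πR = 2π·23 = 144.513262
per-turn = √(144.513262² + 23.5²) = √(20884.0829 + 552.25) = √21436.3329 = 146.411519
L = 6.75 × 146.411519 = 988.277754
V = π·1² × L = 3.141593 × 988.277754 = 3104.766131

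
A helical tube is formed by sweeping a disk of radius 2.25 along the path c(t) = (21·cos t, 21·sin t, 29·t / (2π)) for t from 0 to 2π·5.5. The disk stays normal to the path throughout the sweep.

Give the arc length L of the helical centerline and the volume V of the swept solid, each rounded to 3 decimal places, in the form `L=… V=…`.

L=743.029 V=11817.367

2πR = 2π·21 = 131.946891
per-turn = √(131.946891² + 29²) = √(17409.9822 + 841) = √18250.9822 = 135.096196
L = 5.5 × 135.096196 = 743.029078
V = π·2.25² × L = 15.904313 × 743.029078 = 11817.366879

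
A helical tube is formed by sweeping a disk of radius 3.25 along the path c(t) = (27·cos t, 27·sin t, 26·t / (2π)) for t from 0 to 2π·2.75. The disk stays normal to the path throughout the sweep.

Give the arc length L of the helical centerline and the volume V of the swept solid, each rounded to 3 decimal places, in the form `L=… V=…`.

2πR = 2π·27 = 169.646003
per-turn = √(169.646003² + 26²) = √(28779.7664 + 676) = √29455.7664 = 171.626823
L = 2.75 × 171.626823 = 471.973764
V = π·3.25² × L = 33.183072 × 471.973764 = 15661.539575

L=471.974 V=15661.540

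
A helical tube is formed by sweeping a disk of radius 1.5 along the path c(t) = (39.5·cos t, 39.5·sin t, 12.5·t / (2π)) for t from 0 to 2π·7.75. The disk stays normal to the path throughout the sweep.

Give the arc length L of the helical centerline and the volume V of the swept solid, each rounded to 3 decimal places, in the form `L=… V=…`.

2πR = 2π·39.5 = 248.185820
per-turn = √(248.185820² + 12.5²) = √(61596.2011 + 156.25) = √61752.4511 = 248.500405
L = 7.75 × 248.500405 = 1925.878135
V = π·1.5² × L = 7.068583 × 1925.878135 = 13613.230354

L=1925.878 V=13613.230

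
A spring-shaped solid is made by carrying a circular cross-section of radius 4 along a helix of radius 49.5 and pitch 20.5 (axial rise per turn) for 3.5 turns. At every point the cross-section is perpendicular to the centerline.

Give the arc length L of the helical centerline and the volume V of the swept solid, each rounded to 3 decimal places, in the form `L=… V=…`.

L=1090.924 V=54835.817

2πR = 2π·49.5 = 311.017673
per-turn = √(311.017673² + 20.5²) = √(96731.9927 + 420.25) = √97152.2427 = 311.692545
L = 3.5 × 311.692545 = 1090.923908
V = π·4² × L = 50.265482 × 1090.923908 = 54835.816571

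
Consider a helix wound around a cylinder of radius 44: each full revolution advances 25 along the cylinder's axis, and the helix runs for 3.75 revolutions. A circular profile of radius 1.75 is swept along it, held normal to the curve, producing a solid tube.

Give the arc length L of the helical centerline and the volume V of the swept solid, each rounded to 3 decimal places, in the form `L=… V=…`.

L=1040.956 V=10015.168

2πR = 2π·44 = 276.460154
per-turn = √(276.460154² + 25²) = √(76430.2165 + 625) = √77055.2165 = 277.588214
L = 3.75 × 277.588214 = 1040.955802
V = π·1.75² × L = 9.621128 × 1040.955802 = 10015.168495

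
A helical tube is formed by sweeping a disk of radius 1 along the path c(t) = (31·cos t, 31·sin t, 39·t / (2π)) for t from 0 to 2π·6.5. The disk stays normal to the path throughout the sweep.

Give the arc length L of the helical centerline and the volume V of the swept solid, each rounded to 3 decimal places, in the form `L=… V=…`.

L=1291.191 V=4056.397

2πR = 2π·31 = 194.778745
per-turn = √(194.778745² + 39²) = √(37938.7593 + 1521) = √39459.7593 = 198.644807
L = 6.5 × 198.644807 = 1291.191245
V = π·1² × L = 3.141593 × 1291.191245 = 4056.396930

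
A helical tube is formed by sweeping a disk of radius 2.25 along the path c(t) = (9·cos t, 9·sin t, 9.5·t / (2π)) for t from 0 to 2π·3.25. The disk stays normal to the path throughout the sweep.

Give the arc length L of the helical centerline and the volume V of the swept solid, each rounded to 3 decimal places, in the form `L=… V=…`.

2πR = 2π·9 = 56.548668
per-turn = √(56.548668² + 9.5²) = √(3197.7518 + 90.25) = √3288.0018 = 57.341101
L = 3.25 × 57.341101 = 186.358577
V = π·2.25² × L = 15.904313 × 186.358577 = 2963.905106

L=186.359 V=2963.905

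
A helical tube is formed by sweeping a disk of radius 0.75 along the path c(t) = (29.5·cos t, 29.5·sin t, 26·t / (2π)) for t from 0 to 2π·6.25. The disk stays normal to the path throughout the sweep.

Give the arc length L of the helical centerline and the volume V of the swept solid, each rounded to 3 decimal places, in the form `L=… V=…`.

2πR = 2π·29.5 = 185.353967
per-turn = √(185.353967² + 26²) = √(34356.0929 + 676) = √35032.0929 = 187.168622
L = 6.25 × 187.168622 = 1169.803885
V = π·0.75² × L = 1.767146 × 1169.803885 = 2067.214102

L=1169.804 V=2067.214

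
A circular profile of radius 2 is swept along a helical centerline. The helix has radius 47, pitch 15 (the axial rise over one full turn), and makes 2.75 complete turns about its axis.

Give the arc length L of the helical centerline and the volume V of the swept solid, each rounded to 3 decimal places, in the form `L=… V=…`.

2πR = 2π·47 = 295.309709
per-turn = √(295.309709² + 15²) = √(87207.8245 + 225) = √87432.8245 = 295.690420
L = 2.75 × 295.690420 = 813.148655
V = π·2² × L = 12.566371 × 813.148655 = 10218.327364

L=813.149 V=10218.327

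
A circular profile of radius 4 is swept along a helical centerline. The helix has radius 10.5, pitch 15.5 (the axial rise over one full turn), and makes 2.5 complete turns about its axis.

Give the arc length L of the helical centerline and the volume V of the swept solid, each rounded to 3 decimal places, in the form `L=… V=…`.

2πR = 2π·10.5 = 65.973446
per-turn = √(65.973446² + 15.5²) = √(4352.4955 + 240.25) = √4592.7455 = 67.769798
L = 2.5 × 67.769798 = 169.424495
V = π·4² × L = 50.265482 × 169.424495 = 8516.204000

L=169.424 V=8516.204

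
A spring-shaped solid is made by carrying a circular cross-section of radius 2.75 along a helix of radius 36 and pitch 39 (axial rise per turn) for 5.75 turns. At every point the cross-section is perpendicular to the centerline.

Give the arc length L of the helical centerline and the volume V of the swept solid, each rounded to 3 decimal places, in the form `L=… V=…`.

2πR = 2π·36 = 226.194671
per-turn = √(226.194671² + 39²) = √(51164.0292 + 1521) = √52685.0292 = 229.532196
L = 5.75 × 229.532196 = 1319.810130
V = π·2.75² × L = 23.758294 × 1319.810130 = 31356.437670

L=1319.810 V=31356.438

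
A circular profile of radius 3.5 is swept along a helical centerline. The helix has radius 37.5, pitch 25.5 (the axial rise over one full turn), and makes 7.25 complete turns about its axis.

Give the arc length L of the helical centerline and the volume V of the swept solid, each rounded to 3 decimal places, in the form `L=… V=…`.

L=1718.216 V=66124.699

2πR = 2π·37.5 = 235.619449
per-turn = √(235.619449² + 25.5²) = √(55516.5248 + 650.25) = √56166.7748 = 236.995305
L = 7.25 × 236.995305 = 1718.215964
V = π·3.5² × L = 38.484510 × 1718.215964 = 66124.699451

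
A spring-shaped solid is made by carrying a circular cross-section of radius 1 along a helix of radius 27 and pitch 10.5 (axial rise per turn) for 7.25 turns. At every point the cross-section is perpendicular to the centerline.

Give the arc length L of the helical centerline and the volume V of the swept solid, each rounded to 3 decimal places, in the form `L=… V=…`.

2πR = 2π·27 = 169.646003
per-turn = √(169.646003² + 10.5²) = √(28779.7664 + 110.25) = √28890.0164 = 169.970634
L = 7.25 × 169.970634 = 1232.287097
V = π·1² × L = 3.141593 × 1232.287097 = 3871.344090

L=1232.287 V=3871.344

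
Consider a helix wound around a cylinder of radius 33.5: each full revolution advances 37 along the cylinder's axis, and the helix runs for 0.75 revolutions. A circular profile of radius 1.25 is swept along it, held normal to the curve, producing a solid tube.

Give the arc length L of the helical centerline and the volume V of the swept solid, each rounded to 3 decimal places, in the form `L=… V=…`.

2πR = 2π·33.5 = 210.486708
per-turn = √(210.486708² + 37²) = √(44304.6542 + 1369) = √45673.6542 = 213.713954
L = 0.75 × 213.713954 = 160.285466
V = π·1.25² × L = 4.908739 × 160.285466 = 786.799439

L=160.285 V=786.799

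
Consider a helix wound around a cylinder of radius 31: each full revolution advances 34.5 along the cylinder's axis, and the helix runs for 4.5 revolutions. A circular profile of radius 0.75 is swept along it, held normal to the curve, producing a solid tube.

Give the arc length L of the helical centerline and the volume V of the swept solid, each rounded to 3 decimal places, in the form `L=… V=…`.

2πR = 2π·31 = 194.778745
per-turn = √(194.778745² + 34.5²) = √(37938.7593 + 1190.25) = √39129.0093 = 197.810539
L = 4.5 × 197.810539 = 890.147425
V = π·0.75² × L = 1.767146 × 890.147425 = 1573.020344

L=890.147 V=1573.020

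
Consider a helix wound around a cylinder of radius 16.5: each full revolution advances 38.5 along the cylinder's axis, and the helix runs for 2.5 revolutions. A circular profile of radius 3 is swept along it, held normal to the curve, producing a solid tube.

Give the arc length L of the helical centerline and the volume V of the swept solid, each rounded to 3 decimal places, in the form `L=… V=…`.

L=276.476 V=7817.179

2πR = 2π·16.5 = 103.672558
per-turn = √(103.672558² + 38.5²) = √(10747.9992 + 1482.25) = √12230.2492 = 110.590457
L = 2.5 × 110.590457 = 276.476143
V = π·3² × L = 28.274334 × 276.476143 = 7817.178768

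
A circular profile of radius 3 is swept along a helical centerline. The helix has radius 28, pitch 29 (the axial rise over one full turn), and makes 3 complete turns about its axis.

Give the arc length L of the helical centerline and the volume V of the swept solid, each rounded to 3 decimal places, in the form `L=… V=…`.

L=534.910 V=15124.224

2πR = 2π·28 = 175.929189
per-turn = √(175.929189² + 29²) = √(30951.0794 + 841) = √31792.0794 = 178.303335
L = 3 × 178.303335 = 534.910006
V = π·3² × L = 28.274334 × 534.910006 = 15124.224109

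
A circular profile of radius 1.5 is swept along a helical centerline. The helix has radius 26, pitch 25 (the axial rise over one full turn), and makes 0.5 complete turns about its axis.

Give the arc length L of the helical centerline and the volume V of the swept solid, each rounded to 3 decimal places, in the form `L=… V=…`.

2πR = 2π·26 = 163.362818
per-turn = √(163.362818² + 25²) = √(26687.4103 + 625) = √27312.4103 = 165.264667
L = 0.5 × 165.264667 = 82.632334
V = π·1.5² × L = 7.068583 × 82.632334 = 584.093548

L=82.632 V=584.094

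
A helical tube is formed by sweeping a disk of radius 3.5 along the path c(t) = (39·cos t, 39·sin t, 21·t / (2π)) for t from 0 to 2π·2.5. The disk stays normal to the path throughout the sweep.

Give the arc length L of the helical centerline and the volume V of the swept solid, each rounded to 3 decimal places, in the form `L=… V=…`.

L=614.856 V=23662.434

2πR = 2π·39 = 245.044227
per-turn = √(245.044227² + 21²) = √(60046.6732 + 441) = √60487.6732 = 245.942418
L = 2.5 × 245.942418 = 614.856046
V = π·3.5² × L = 38.484510 × 614.856046 = 23662.433656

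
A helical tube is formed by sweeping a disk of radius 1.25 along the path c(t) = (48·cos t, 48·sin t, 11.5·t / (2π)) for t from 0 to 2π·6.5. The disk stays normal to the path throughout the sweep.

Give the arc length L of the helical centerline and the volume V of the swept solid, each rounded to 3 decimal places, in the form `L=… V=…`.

2πR = 2π·48 = 301.592895
per-turn = √(301.592895² + 11.5²) = √(90958.2742 + 132.25) = √91090.5242 = 301.812068
L = 6.5 × 301.812068 = 1961.778440
V = π·1.25² × L = 4.908739 × 1961.778440 = 9629.857396

L=1961.778 V=9629.857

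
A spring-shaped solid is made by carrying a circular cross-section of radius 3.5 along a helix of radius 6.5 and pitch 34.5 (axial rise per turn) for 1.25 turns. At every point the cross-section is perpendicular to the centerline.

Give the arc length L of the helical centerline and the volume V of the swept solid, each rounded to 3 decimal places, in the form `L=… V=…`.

L=66.828 V=2571.836

2πR = 2π·6.5 = 40.840704
per-turn = √(40.840704² + 34.5²) = √(1667.9631 + 1190.25) = √2858.2131 = 53.462259
L = 1.25 × 53.462259 = 66.827824
V = π·3.5² × L = 38.484510 × 66.827824 = 2571.836055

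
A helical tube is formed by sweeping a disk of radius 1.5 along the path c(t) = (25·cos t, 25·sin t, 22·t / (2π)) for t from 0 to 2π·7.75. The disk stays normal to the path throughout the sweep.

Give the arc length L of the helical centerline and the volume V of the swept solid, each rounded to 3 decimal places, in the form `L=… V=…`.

2πR = 2π·25 = 157.079633
per-turn = √(157.079633² + 22²) = √(24674.0110 + 484) = √25158.0110 = 158.612771
L = 7.75 × 158.612771 = 1229.248972
V = π·1.5² × L = 7.068583 × 1229.248972 = 8689.048967

L=1229.249 V=8689.049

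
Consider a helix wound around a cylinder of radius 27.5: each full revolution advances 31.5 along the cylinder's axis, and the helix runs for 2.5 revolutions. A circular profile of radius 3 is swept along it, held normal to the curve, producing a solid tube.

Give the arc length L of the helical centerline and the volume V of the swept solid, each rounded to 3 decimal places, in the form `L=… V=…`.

L=439.089 V=12414.937

2πR = 2π·27.5 = 172.787596
per-turn = √(172.787596² + 31.5²) = √(29855.5533 + 992.25) = √30847.8033 = 175.635427
L = 2.5 × 175.635427 = 439.088568
V = π·3² × L = 28.274334 × 439.088568 = 12414.936781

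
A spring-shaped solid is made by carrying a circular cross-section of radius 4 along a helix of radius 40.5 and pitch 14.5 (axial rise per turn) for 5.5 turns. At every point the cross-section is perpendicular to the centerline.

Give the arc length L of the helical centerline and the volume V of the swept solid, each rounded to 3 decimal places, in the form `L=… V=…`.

L=1401.850 V=70464.657

2πR = 2π·40.5 = 254.469005
per-turn = √(254.469005² + 14.5²) = √(64754.4745 + 210.25) = √64964.7245 = 254.881785
L = 5.5 × 254.881785 = 1401.849819
V = π·4² × L = 50.265482 × 1401.849819 = 70464.657491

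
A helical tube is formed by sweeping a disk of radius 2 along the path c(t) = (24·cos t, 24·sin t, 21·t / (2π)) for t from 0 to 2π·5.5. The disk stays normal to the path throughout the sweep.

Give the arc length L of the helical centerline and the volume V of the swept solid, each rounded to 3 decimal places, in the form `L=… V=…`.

L=837.384 V=10522.879

2πR = 2π·24 = 150.796447
per-turn = √(150.796447² + 21²) = √(22739.5685 + 441) = √23180.5685 = 152.251662
L = 5.5 × 152.251662 = 837.384140
V = π·2² × L = 12.566371 × 837.384140 = 10522.879453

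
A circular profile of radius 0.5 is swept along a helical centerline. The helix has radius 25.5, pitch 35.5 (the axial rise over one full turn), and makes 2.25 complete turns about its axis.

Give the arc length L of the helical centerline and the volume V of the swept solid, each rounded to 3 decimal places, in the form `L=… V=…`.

2πR = 2π·25.5 = 160.221225
per-turn = √(160.221225² + 35.5²) = √(25670.8410 + 1260.25) = √26931.0910 = 164.106950
L = 2.25 × 164.106950 = 369.240638
V = π·0.5² × L = 0.785398 × 369.240638 = 290.000919

L=369.241 V=290.001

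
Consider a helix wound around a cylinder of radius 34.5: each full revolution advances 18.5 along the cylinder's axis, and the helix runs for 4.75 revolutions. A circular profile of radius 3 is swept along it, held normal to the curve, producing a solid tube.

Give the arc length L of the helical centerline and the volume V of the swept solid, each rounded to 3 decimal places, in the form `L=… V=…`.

2πR = 2π·34.5 = 216.769893
per-turn = √(216.769893² + 18.5²) = √(46989.1866 + 342.25) = √47331.4366 = 217.557892
L = 4.75 × 217.557892 = 1033.399989
V = π·3² × L = 28.274334 × 1033.399989 = 29218.696323

L=1033.400 V=29218.696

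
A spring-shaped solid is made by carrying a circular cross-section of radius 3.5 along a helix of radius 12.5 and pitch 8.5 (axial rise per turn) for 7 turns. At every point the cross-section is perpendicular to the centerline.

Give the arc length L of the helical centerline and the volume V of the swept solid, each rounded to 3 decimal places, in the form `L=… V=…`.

2πR = 2π·12.5 = 78.539816
per-turn = √(78.539816² + 8.5²) = √(6168.5028 + 72.25) = √6240.7528 = 78.998435
L = 7 × 78.998435 = 552.989046
V = π·3.5² × L = 38.484510 × 552.989046 = 21281.512467

L=552.989 V=21281.512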